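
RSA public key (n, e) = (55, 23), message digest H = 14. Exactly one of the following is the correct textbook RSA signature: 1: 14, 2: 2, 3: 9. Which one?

Candidate 1: Squares mod 55: 14^1≡14, 14^2≡31, 14^4≡26, 14^8≡16, 14^16≡36; 23 = 16 + 4 + 2 + 1, so 14^23 ≡ 36·26·31·14 ≡ 49 (mod 55)
Candidate 2: Squares mod 55: 2^1≡2, 2^2≡4, 2^4≡16, 2^8≡36, 2^16≡31; 23 = 16 + 4 + 2 + 1, so 2^23 ≡ 31·16·4·2 ≡ 8 (mod 55)
Candidate 3: Squares mod 55: 9^1≡9, 9^2≡26, 9^4≡16, 9^8≡36, 9^16≡31; 23 = 16 + 4 + 2 + 1, so 9^23 ≡ 31·16·26·9 ≡ 14 (mod 55)
  → matches H = 14

3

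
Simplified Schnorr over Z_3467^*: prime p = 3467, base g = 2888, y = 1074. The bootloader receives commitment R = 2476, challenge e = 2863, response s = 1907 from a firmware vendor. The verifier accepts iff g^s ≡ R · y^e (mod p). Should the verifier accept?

reject

g^s mod p:
Squares mod 3467: 2888^1≡2888, 2888^2≡2409, 2888^4≡2990, 2888^8≡2174, 2888^16≡755, 2888^32≡1437, 2888^64≡2104, 2888^128≡2924, 2888^256≡154, 2888^512≡2914, 2888^1024≡713
1907 = 1024 + 512 + 256 + 64 + 32 + 16 + 2 + 1, so 2888^1907 ≡ 713·2914·154·2104·1437·755·2409·2888 ≡ 167 (mod 3467)
R · y^e mod p:
Squares mod 3467: 1074^1≡1074, 1074^2≡2432, 1074^4≡3389, 1074^8≡2617, 1074^16≡1364, 1074^32≡2184, 1074^64≡2731, 1074^128≡844, 1074^256≡1601, 1074^512≡1088, 1074^1024≡1497, 1074^2048≡1327
2863 = 2048 + 512 + 256 + 32 + 8 + 4 + 2 + 1, so 1074^2863 ≡ 1327·1088·1601·2184·2617·3389·2432·1074 ≡ 2701 (mod 3467)
2476·2701 = 6687676 ≡ 3300 (mod 3467)
167 ≠ 3300; the check fails.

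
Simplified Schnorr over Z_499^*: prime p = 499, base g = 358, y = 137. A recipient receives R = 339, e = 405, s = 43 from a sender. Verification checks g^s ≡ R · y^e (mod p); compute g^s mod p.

188

Squares mod 499: 358^1≡358, 358^2≡420, 358^4≡253, 358^8≡137, 358^16≡306, 358^32≡323
43 = 32 + 8 + 2 + 1, so 358^43 ≡ 323·137·420·358 ≡ 188 (mod 499)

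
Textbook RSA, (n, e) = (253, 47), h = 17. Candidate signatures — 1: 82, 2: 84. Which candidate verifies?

Candidate 1: Squares mod 253: 82^1≡82, 82^2≡146, 82^4≡64, 82^8≡48, 82^16≡27, 82^32≡223; 47 = 32 + 8 + 4 + 2 + 1, so 82^47 ≡ 223·48·64·146·82 ≡ 58 (mod 253)
Candidate 2: Squares mod 253: 84^1≡84, 84^2≡225, 84^4≡25, 84^8≡119, 84^16≡246, 84^32≡49; 47 = 32 + 8 + 4 + 2 + 1, so 84^47 ≡ 49·119·25·225·84 ≡ 17 (mod 253)
  → matches h = 17

2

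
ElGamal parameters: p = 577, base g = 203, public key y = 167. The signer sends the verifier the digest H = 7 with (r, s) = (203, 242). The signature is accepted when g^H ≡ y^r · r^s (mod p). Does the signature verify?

verifies

Left side g^H mod p:
203^7 mod 577 = 167
Right side y^r · r^s mod p:
167^203 mod 577 = 54
203^242 mod 577 = 142
54·142 = 7668 ≡ 167 (mod 577)
167 ≡ 167 (mod 577), so the signature is genuine.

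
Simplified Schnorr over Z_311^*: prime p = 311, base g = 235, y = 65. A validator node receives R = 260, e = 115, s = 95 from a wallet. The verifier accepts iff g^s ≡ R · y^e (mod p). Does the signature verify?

g^s mod p:
Squares mod 311: 235^1≡235, 235^2≡178, 235^4≡273, 235^8≡200, 235^16≡192, 235^32≡166, 235^64≡188
95 = 64 + 16 + 8 + 4 + 2 + 1, so 235^95 ≡ 188·192·200·273·178·235 ≡ 195 (mod 311)
R · y^e mod p:
Squares mod 311: 65^1≡65, 65^2≡182, 65^4≡158, 65^8≡84, 65^16≡214, 65^32≡79, 65^64≡21
115 = 64 + 32 + 16 + 2 + 1, so 65^115 ≡ 21·79·214·182·65 ≡ 234 (mod 311)
260·234 = 60840 ≡ 195 (mod 311)
195 ≡ 195 (mod 311); signature holds.

verifies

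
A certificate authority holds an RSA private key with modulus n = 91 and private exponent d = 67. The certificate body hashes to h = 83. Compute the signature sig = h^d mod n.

34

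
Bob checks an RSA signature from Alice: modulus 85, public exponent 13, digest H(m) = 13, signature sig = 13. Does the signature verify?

Squares mod 85: sig^1≡13, sig^2≡84, sig^4≡1, sig^8≡1
13 = 8 + 4 + 1, so sig^13 ≡ 1·1·13 ≡ 13 (mod 85)
sig^13 mod 85 = 13 matches H(m).

verifies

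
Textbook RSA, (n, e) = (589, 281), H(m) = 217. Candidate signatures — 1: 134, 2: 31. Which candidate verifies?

2

Candidate 1: 134^2 = 17956 ≡ 286; 134^4 ≡ 286^2 = 81796 ≡ 514; 134^8 ≡ 514^2 = 264196 ≡ 324; 134^16 ≡ 324^2 = 104976 ≡ 134; 134^32 ≡ 134^2 = 17956 ≡ 286; 134^64 ≡ 286^2 = 81796 ≡ 514; 134^128 ≡ 514^2 = 264196 ≡ 324; 134^256 ≡ 324^2 = 104976 ≡ 134; 281 = 256 + 16 + 8 + 1, so 134^281 ≡ 134·134·324·134 ≡ 267 (mod 589)
Candidate 2: 31^2 = 961 ≡ 372; 31^4 ≡ 372^2 = 138384 ≡ 558; 31^8 ≡ 558^2 = 311364 ≡ 372; 31^16 ≡ 372^2 = 138384 ≡ 558; 31^32 ≡ 558^2 = 311364 ≡ 372; 31^64 ≡ 372^2 = 138384 ≡ 558; 31^128 ≡ 558^2 = 311364 ≡ 372; 31^256 ≡ 372^2 = 138384 ≡ 558; 281 = 256 + 16 + 8 + 1, so 31^281 ≡ 558·558·372·31 ≡ 217 (mod 589)
  → matches H(m) = 217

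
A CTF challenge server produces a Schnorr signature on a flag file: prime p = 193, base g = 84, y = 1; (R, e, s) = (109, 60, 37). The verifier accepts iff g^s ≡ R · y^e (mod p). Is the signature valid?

invalid

g^s mod p:
Squares mod 193: 84^1≡84, 84^2≡108, 84^4≡84, 84^8≡108, 84^16≡84, 84^32≡108
37 = 32 + 4 + 1, so 84^37 ≡ 108·84·84 ≡ 84 (mod 193)
R · y^e mod p:
Squares mod 193: 1^1≡1, 1^2≡1, 1^4≡1, 1^8≡1, 1^16≡1, 1^32≡1
60 = 32 + 16 + 8 + 4, so 1^60 ≡ 1·1·1·1 ≡ 1 (mod 193)
109·1 = 109 ≡ 109 (mod 193)
84 ≠ 109; the check fails.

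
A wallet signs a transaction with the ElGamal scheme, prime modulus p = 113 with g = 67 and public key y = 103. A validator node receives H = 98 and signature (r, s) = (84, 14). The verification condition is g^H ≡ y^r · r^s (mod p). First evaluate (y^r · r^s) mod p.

103^2 = 10609 ≡ 100
103^4 ≡ 100^2 = 10000 ≡ 56
103^8 ≡ 56^2 = 3136 ≡ 85
103^16 ≡ 85^2 = 7225 ≡ 106
103^32 ≡ 106^2 = 11236 ≡ 49
103^64 ≡ 49^2 = 2401 ≡ 28
84 = 64 + 16 + 4, so 103^84 ≡ 28·106·56 ≡ 98 (mod 113)
84^2 = 7056 ≡ 50
84^4 ≡ 50^2 = 2500 ≡ 14
84^8 ≡ 14^2 = 196 ≡ 83
14 = 8 + 4 + 2, so 84^14 ≡ 83·14·50 ≡ 18 (mod 113)
y^r · r^s ≡ 98·18 = 1764 ≡ 69 (mod 113)

69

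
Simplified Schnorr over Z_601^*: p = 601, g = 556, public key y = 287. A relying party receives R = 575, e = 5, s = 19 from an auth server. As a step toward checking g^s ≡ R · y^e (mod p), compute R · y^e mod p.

Squares mod 601: 287^1≡287, 287^2≡32, 287^4≡423
5 = 4 + 1, so 287^5 ≡ 423·287 ≡ 600 (mod 601)
R · y^e ≡ 575·600 = 345000 ≡ 26 (mod 601)

26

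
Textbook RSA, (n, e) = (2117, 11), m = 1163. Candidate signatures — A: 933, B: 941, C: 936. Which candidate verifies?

C

Candidate A: 933^11 mod 2117 = 912
Candidate B: 941^11 mod 2117 = 1396
Candidate C: 936^11 mod 2117 = 1163
  → matches m = 1163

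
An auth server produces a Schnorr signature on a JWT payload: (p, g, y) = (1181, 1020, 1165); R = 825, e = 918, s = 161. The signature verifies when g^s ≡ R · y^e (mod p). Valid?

g^s mod p:
1020^2 = 1040400 ≡ 1120
1020^4 ≡ 1120^2 = 1254400 ≡ 178
1020^8 ≡ 178^2 = 31684 ≡ 978
1020^16 ≡ 978^2 = 956484 ≡ 1055
1020^32 ≡ 1055^2 = 1113025 ≡ 523
1020^64 ≡ 523^2 = 273529 ≡ 718
1020^128 ≡ 718^2 = 515524 ≡ 608
161 = 128 + 32 + 1, so 1020^161 ≡ 608·523·1020 ≡ 926 (mod 1181)
R · y^e mod p:
1165^2 = 1357225 ≡ 256
1165^4 ≡ 256^2 = 65536 ≡ 581
1165^8 ≡ 581^2 = 337561 ≡ 976
1165^16 ≡ 976^2 = 952576 ≡ 690
1165^32 ≡ 690^2 = 476100 ≡ 157
1165^64 ≡ 157^2 = 24649 ≡ 1029
1165^128 ≡ 1029^2 = 1058841 ≡ 665
1165^256 ≡ 665^2 = 442225 ≡ 531
1165^512 ≡ 531^2 = 281961 ≡ 883
918 = 512 + 256 + 128 + 16 + 4 + 2, so 1165^918 ≡ 883·531·665·690·581·256 ≡ 150 (mod 1181)
825·150 = 123750 ≡ 926 (mod 1181)
926 ≡ 926 (mod 1181); signature holds.

yes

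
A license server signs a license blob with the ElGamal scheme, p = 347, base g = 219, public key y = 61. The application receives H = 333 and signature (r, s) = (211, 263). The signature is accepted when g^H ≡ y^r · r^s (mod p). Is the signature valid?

Left side g^H mod p:
219^2 = 47961 ≡ 75
219^4 ≡ 75^2 = 5625 ≡ 73
219^8 ≡ 73^2 = 5329 ≡ 124
219^16 ≡ 124^2 = 15376 ≡ 108
219^32 ≡ 108^2 = 11664 ≡ 213
219^64 ≡ 213^2 = 45369 ≡ 259
219^128 ≡ 259^2 = 67081 ≡ 110
219^256 ≡ 110^2 = 12100 ≡ 302
333 = 256 + 64 + 8 + 4 + 1, so 219^333 ≡ 302·259·124·73·219 ≡ 181 (mod 347)
Right side y^r · r^s mod p:
61^2 = 3721 ≡ 251
61^4 ≡ 251^2 = 63001 ≡ 194
61^8 ≡ 194^2 = 37636 ≡ 160
61^16 ≡ 160^2 = 25600 ≡ 269
61^32 ≡ 269^2 = 72361 ≡ 185
61^64 ≡ 185^2 = 34225 ≡ 219
61^128 ≡ 219^2 = 47961 ≡ 75
211 = 128 + 64 + 16 + 2 + 1, so 61^211 ≡ 75·219·269·251·61 ≡ 270 (mod 347)
211^2 = 44521 ≡ 105
211^4 ≡ 105^2 = 11025 ≡ 268
211^8 ≡ 268^2 = 71824 ≡ 342
211^16 ≡ 342^2 = 116964 ≡ 25
211^32 ≡ 25^2 = 625 ≡ 278
211^64 ≡ 278^2 = 77284 ≡ 250
211^128 ≡ 250^2 = 62500 ≡ 40
211^256 ≡ 40^2 = 1600 ≡ 212
263 = 256 + 4 + 2 + 1, so 211^263 ≡ 212·268·105·211 ≡ 18 (mod 347)
270·18 = 4860 ≡ 2 (mod 347)
181 ≠ 2, so verification fails.

invalid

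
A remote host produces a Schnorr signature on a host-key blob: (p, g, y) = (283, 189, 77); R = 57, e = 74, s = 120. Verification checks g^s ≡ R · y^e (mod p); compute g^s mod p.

54

189^2 = 35721 ≡ 63
189^4 ≡ 63^2 = 3969 ≡ 7
189^8 ≡ 7^2 = 49
189^16 ≡ 49^2 = 2401 ≡ 137
189^32 ≡ 137^2 = 18769 ≡ 91
189^64 ≡ 91^2 = 8281 ≡ 74
120 = 64 + 32 + 16 + 8, so 189^120 ≡ 74·91·137·49 ≡ 54 (mod 283)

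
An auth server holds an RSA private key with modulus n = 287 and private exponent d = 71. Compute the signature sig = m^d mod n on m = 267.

m^2 ≡ 267^2 = 71289 ≡ 113
m^4 ≡ 113^2 = 12769 ≡ 141
m^8 ≡ 141^2 = 19881 ≡ 78
m^16 ≡ 78^2 = 6084 ≡ 57
m^32 ≡ 57^2 = 3249 ≡ 92
m^64 ≡ 92^2 = 8464 ≡ 141
71 = 64 + 4 + 2 + 1, so m^71 ≡ 141·141·113·267 ≡ 225 (mod 287)

225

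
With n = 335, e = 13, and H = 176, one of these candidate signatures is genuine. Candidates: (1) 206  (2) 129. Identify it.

1

Candidate 1: 206^2 = 42436 ≡ 226; 206^4 ≡ 226^2 = 51076 ≡ 156; 206^8 ≡ 156^2 = 24336 ≡ 216; 13 = 8 + 4 + 1, so 206^13 ≡ 216·156·206 ≡ 176 (mod 335)
  → matches H = 176
Candidate 2: 129^2 = 16641 ≡ 226; 129^4 ≡ 226^2 = 51076 ≡ 156; 129^8 ≡ 156^2 = 24336 ≡ 216; 13 = 8 + 4 + 1, so 129^13 ≡ 216·156·129 ≡ 159 (mod 335)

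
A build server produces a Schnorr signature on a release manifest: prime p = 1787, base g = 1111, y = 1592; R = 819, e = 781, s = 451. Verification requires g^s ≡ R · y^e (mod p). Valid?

g^s mod p:
Squares mod 1787: 1111^1≡1111, 1111^2≡1291, 1111^4≡1197, 1111^8≡1422, 1111^16≡987, 1111^32≡254, 1111^64≡184, 1111^128≡1690, 1111^256≡474
451 = 256 + 128 + 64 + 2 + 1, so 1111^451 ≡ 474·1690·184·1291·1111 ≡ 1044 (mod 1787)
R · y^e mod p:
Squares mod 1787: 1592^1≡1592, 1592^2≡498, 1592^4≡1398, 1592^8≡1213, 1592^16≡668, 1592^32≡1261, 1592^64≡1478, 1592^128≡770, 1592^256≡1403, 1592^512≡922
781 = 512 + 256 + 8 + 4 + 1, so 1592^781 ≡ 922·1403·1213·1398·1592 ≡ 1749 (mod 1787)
819·1749 = 1432431 ≡ 1044 (mod 1787)
1044 ≡ 1044 (mod 1787); signature holds.

yes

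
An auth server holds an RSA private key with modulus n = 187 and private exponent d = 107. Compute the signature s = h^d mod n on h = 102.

119

h^2 ≡ 102^2 = 10404 ≡ 119
h^4 ≡ 119^2 = 14161 ≡ 136
h^8 ≡ 136^2 = 18496 ≡ 170
h^16 ≡ 170^2 = 28900 ≡ 102
h^32 ≡ 102^2 = 10404 ≡ 119
h^64 ≡ 119^2 = 14161 ≡ 136
107 = 64 + 32 + 8 + 2 + 1, so h^107 ≡ 136·119·170·119·102 ≡ 119 (mod 187)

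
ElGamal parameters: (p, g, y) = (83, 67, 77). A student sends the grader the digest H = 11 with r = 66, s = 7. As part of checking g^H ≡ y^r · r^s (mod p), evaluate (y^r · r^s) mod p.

8

77^2 = 5929 ≡ 36
77^4 ≡ 36^2 = 1296 ≡ 51
77^8 ≡ 51^2 = 2601 ≡ 28
77^16 ≡ 28^2 = 784 ≡ 37
77^32 ≡ 37^2 = 1369 ≡ 41
77^64 ≡ 41^2 = 1681 ≡ 21
66 = 64 + 2, so 77^66 ≡ 21·36 ≡ 9 (mod 83)
66^2 = 4356 ≡ 40
66^4 ≡ 40^2 = 1600 ≡ 23
7 = 4 + 2 + 1, so 66^7 ≡ 23·40·66 ≡ 47 (mod 83)
y^r · r^s ≡ 9·47 = 423 ≡ 8 (mod 83)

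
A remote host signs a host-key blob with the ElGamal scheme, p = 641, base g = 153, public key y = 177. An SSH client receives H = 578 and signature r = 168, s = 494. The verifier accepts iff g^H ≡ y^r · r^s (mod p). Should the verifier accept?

accept

Left side g^H mod p:
Squares mod 641: 153^1≡153, 153^2≡333, 153^4≡637, 153^8≡16, 153^16≡256, 153^32≡154, 153^64≡640, 153^128≡1, 153^256≡1, 153^512≡1
578 = 512 + 64 + 2, so 153^578 ≡ 1·640·333 ≡ 308 (mod 641)
Right side y^r · r^s mod p:
Squares mod 641: 177^1≡177, 177^2≡561, 177^4≡631, 177^8≡100, 177^16≡385, 177^32≡154, 177^64≡640, 177^128≡1
168 = 128 + 32 + 8, so 177^168 ≡ 1·154·100 ≡ 16 (mod 641)
Squares mod 641: 168^1≡168, 168^2≡20, 168^4≡400, 168^8≡391, 168^16≡323, 168^32≡487, 168^64≡640, 168^128≡1, 168^256≡1
494 = 256 + 128 + 64 + 32 + 8 + 4 + 2, so 168^494 ≡ 1·1·640·487·391·400·20 ≡ 500 (mod 641)
16·500 = 8000 ≡ 308 (mod 641)
308 ≡ 308 (mod 641), so the signature is genuine.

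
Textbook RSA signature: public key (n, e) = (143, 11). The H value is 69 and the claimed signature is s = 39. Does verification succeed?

fails

Squares mod 143: s^1≡39, s^2≡91, s^4≡130, s^8≡26
11 = 8 + 2 + 1, so s^11 ≡ 26·91·39 ≡ 39 (mod 143)
39 ≠ 69, so verification fails.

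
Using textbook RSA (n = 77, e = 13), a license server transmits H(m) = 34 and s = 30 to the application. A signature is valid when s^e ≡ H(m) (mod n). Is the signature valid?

invalid

Squares mod 77: s^1≡30, s^2≡53, s^4≡37, s^8≡60
13 = 8 + 4 + 1, so s^13 ≡ 60·37·30 ≡ 72 (mod 77)
The recovered value 72 does not match the digest 34.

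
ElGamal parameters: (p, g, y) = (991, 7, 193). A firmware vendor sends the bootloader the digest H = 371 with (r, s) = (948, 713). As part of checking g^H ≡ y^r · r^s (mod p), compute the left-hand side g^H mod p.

666

7^371 mod 991 = 666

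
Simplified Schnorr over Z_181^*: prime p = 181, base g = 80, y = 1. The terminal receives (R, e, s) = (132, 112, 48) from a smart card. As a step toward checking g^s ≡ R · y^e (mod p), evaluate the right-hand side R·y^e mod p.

Squares mod 181: 1^1≡1, 1^2≡1, 1^4≡1, 1^8≡1, 1^16≡1, 1^32≡1, 1^64≡1
112 = 64 + 32 + 16, so 1^112 ≡ 1·1·1 ≡ 1 (mod 181)
R · y^e ≡ 132·1 = 132 ≡ 132 (mod 181)

132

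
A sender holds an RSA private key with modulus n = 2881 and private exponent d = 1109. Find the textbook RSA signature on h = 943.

2554

h^2 ≡ 943^2 = 889249 ≡ 1901
h^4 ≡ 1901^2 = 3613801 ≡ 1027
h^8 ≡ 1027^2 = 1054729 ≡ 283
h^16 ≡ 283^2 = 80089 ≡ 2302
h^32 ≡ 2302^2 = 5299204 ≡ 1045
h^64 ≡ 1045^2 = 1092025 ≡ 126
h^128 ≡ 126^2 = 15876 ≡ 1471
h^256 ≡ 1471^2 = 2163841 ≡ 210
h^512 ≡ 210^2 = 44100 ≡ 885
h^1024 ≡ 885^2 = 783225 ≡ 2474
1109 = 1024 + 64 + 16 + 4 + 1, so h^1109 ≡ 2474·126·2302·1027·943 ≡ 2554 (mod 2881)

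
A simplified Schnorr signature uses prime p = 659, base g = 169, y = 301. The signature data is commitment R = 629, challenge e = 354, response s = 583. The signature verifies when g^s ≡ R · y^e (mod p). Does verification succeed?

g^s mod p:
169^583 mod 659 = 324
R · y^e mod p:
301^354 mod 659 = 121
629·121 = 76109 ≡ 324 (mod 659)
324 ≡ 324 (mod 659); signature holds.

passes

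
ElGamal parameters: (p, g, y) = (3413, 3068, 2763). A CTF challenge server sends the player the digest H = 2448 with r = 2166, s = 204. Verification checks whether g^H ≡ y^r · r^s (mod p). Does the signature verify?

verifies

Left side g^H mod p:
3068^2 = 9412624 ≡ 2983
3068^4 ≡ 2983^2 = 8898289 ≡ 598
3068^8 ≡ 598^2 = 357604 ≡ 2652
3068^16 ≡ 2652^2 = 7033104 ≡ 2324
3068^32 ≡ 2324^2 = 5400976 ≡ 1610
3068^64 ≡ 1610^2 = 2592100 ≡ 1633
3068^128 ≡ 1633^2 = 2666689 ≡ 1136
3068^256 ≡ 1136^2 = 1290496 ≡ 382
3068^512 ≡ 382^2 = 145924 ≡ 2578
3068^1024 ≡ 2578^2 = 6646084 ≡ 973
3068^2048 ≡ 973^2 = 946729 ≡ 1328
2448 = 2048 + 256 + 128 + 16, so 3068^2448 ≡ 1328·382·1136·2324 ≡ 165 (mod 3413)
Right side y^r · r^s mod p:
2763^2 = 7634169 ≡ 2701
2763^4 ≡ 2701^2 = 7295401 ≡ 1820
2763^8 ≡ 1820^2 = 3312400 ≡ 1790
2763^16 ≡ 1790^2 = 3204100 ≡ 2706
2763^32 ≡ 2706^2 = 7322436 ≡ 1551
2763^64 ≡ 1551^2 = 2405601 ≡ 2849
2763^128 ≡ 2849^2 = 8116801 ≡ 687
2763^256 ≡ 687^2 = 471969 ≡ 975
2763^512 ≡ 975^2 = 950625 ≡ 1811
2763^1024 ≡ 1811^2 = 3279721 ≡ 3241
2763^2048 ≡ 3241^2 = 10504081 ≡ 2280
2166 = 2048 + 64 + 32 + 16 + 4 + 2, so 2763^2166 ≡ 2280·2849·1551·2706·1820·2701 ≡ 1331 (mod 3413)
2166^2 = 4691556 ≡ 2094
2166^4 ≡ 2094^2 = 4384836 ≡ 2544
2166^8 ≡ 2544^2 = 6471936 ≡ 888
2166^16 ≡ 888^2 = 788544 ≡ 141
2166^32 ≡ 141^2 = 19881 ≡ 2816
2166^64 ≡ 2816^2 = 7929856 ≡ 1457
2166^128 ≡ 1457^2 = 2122849 ≡ 3376
204 = 128 + 64 + 8 + 4, so 2166^204 ≡ 3376·1457·888·2544 ≡ 2031 (mod 3413)
1331·2031 = 2703261 ≡ 165 (mod 3413)
165 ≡ 165 (mod 3413), so the signature is genuine.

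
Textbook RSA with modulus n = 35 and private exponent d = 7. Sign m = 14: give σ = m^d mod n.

14

m^2 ≡ 14^2 = 196 ≡ 21
m^4 ≡ 21^2 = 441 ≡ 21
7 = 4 + 2 + 1, so m^7 ≡ 21·21·14 ≡ 14 (mod 35)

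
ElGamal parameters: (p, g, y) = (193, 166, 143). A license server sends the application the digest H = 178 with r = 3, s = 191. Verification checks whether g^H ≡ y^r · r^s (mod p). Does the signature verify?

verifies

Left side g^H mod p:
Squares mod 193: 166^1≡166, 166^2≡150, 166^4≡112, 166^8≡192, 166^16≡1, 166^32≡1, 166^64≡1, 166^128≡1
178 = 128 + 32 + 16 + 2, so 166^178 ≡ 1·1·1·150 ≡ 150 (mod 193)
Right side y^r · r^s mod p:
Squares mod 193: 143^1≡143, 143^2≡184
3 = 2 + 1, so 143^3 ≡ 184·143 ≡ 64 (mod 193)
Squares mod 193: 3^1≡3, 3^2≡9, 3^4≡81, 3^8≡192, 3^16≡1, 3^32≡1, 3^64≡1, 3^128≡1
191 = 128 + 32 + 16 + 8 + 4 + 2 + 1, so 3^191 ≡ 1·1·1·192·81·9·3 ≡ 129 (mod 193)
64·129 = 8256 ≡ 150 (mod 193)
150 ≡ 150 (mod 193), so the signature is genuine.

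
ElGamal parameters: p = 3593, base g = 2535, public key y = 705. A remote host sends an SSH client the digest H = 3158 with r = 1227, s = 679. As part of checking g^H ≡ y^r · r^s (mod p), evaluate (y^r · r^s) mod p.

1499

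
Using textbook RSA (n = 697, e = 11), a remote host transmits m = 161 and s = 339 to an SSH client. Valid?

no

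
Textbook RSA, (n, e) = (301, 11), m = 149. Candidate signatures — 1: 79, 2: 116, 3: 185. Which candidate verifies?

2

Candidate 1: Squares mod 301: 79^1≡79, 79^2≡221, 79^4≡79, 79^8≡221; 11 = 8 + 2 + 1, so 79^11 ≡ 221·221·79 ≡ 221 (mod 301)
Candidate 2: Squares mod 301: 116^1≡116, 116^2≡212, 116^4≡95, 116^8≡296; 11 = 8 + 2 + 1, so 116^11 ≡ 296·212·116 ≡ 149 (mod 301)
  → matches m = 149
Candidate 3: Squares mod 301: 185^1≡185, 185^2≡212, 185^4≡95, 185^8≡296; 11 = 8 + 2 + 1, so 185^11 ≡ 296·212·185 ≡ 152 (mod 301)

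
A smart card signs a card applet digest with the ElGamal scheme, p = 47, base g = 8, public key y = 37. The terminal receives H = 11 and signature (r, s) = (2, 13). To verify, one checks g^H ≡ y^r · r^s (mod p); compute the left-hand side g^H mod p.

Squares mod 47: 8^1≡8, 8^2≡17, 8^4≡7, 8^8≡2
11 = 8 + 2 + 1, so 8^11 ≡ 2·17·8 ≡ 37 (mod 47)

37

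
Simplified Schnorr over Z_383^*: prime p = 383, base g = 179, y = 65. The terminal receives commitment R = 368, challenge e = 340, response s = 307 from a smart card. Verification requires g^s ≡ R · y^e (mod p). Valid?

no

g^s mod p:
179^307 mod 383 = 210
R · y^e mod p:
65^340 mod 383 = 55
368·55 = 20240 ≡ 324 (mod 383)
210 ≠ 324; the check fails.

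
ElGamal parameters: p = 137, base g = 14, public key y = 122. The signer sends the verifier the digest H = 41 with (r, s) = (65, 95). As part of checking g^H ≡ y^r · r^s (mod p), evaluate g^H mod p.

14^2 = 196 ≡ 59
14^4 ≡ 59^2 = 3481 ≡ 56
14^8 ≡ 56^2 = 3136 ≡ 122
14^16 ≡ 122^2 = 14884 ≡ 88
14^32 ≡ 88^2 = 7744 ≡ 72
41 = 32 + 8 + 1, so 14^41 ≡ 72·122·14 ≡ 87 (mod 137)

87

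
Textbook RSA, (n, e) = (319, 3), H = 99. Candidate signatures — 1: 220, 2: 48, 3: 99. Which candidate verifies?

Candidate 1: Squares mod 319: 220^1≡220, 220^2≡231; 3 = 2 + 1, so 220^3 ≡ 231·220 ≡ 99 (mod 319)
  → matches H = 99
Candidate 2: Squares mod 319: 48^1≡48, 48^2≡71; 3 = 2 + 1, so 48^3 ≡ 71·48 ≡ 218 (mod 319)
Candidate 3: Squares mod 319: 99^1≡99, 99^2≡231; 3 = 2 + 1, so 99^3 ≡ 231·99 ≡ 220 (mod 319)

1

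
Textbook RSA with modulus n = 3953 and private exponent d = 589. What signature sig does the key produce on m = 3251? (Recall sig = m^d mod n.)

Squares mod 3953: m^1≡3251, m^2≡2632, m^4≡1768, m^8≡2954, m^16≡1845, m^32≡492, m^64≡931, m^128≡1054, m^256≡123, m^512≡3270
589 = 512 + 64 + 8 + 4 + 1, so m^589 ≡ 3270·931·2954·1768·3251 ≡ 2266 (mod 3953)

2266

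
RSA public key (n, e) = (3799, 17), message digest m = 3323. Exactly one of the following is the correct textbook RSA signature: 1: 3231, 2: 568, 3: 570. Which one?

2

Candidate 1: Squares mod 3799: 3231^1≡3231, 3231^2≡3508, 3231^4≡1103, 3231^8≡929, 3231^16≡668; 17 = 16 + 1, so 3231^17 ≡ 668·3231 ≡ 476 (mod 3799)
Candidate 2: Squares mod 3799: 568^1≡568, 568^2≡3508, 568^4≡1103, 568^8≡929, 568^16≡668; 17 = 16 + 1, so 568^17 ≡ 668·568 ≡ 3323 (mod 3799)
  → matches m = 3323
Candidate 3: Squares mod 3799: 570^1≡570, 570^2≡1985, 570^4≡662, 570^8≡1359, 570^16≡567; 17 = 16 + 1, so 570^17 ≡ 567·570 ≡ 275 (mod 3799)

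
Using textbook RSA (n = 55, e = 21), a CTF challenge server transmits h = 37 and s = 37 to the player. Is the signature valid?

s^21 mod 55 = 37
Since 37 equals the digest 37, verification succeeds.

valid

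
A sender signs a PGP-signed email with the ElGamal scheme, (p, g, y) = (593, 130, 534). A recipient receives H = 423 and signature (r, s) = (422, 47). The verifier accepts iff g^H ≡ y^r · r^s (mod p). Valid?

no

Left side g^H mod p:
130^2 = 16900 ≡ 296
130^4 ≡ 296^2 = 87616 ≡ 445
130^8 ≡ 445^2 = 198025 ≡ 556
130^16 ≡ 556^2 = 309136 ≡ 183
130^32 ≡ 183^2 = 33489 ≡ 281
130^64 ≡ 281^2 = 78961 ≡ 92
130^128 ≡ 92^2 = 8464 ≡ 162
130^256 ≡ 162^2 = 26244 ≡ 152
423 = 256 + 128 + 32 + 4 + 2 + 1, so 130^423 ≡ 152·162·281·445·296·130 ≡ 576 (mod 593)
Right side y^r · r^s mod p:
534^2 = 285156 ≡ 516
534^4 ≡ 516^2 = 266256 ≡ 592
534^8 ≡ 592^2 = 350464 ≡ 1
534^16 ≡ 1^2 = 1
534^32 ≡ 1^2 = 1
534^64 ≡ 1^2 = 1
534^128 ≡ 1^2 = 1
534^256 ≡ 1^2 = 1
422 = 256 + 128 + 32 + 4 + 2, so 534^422 ≡ 1·1·1·592·516 ≡ 77 (mod 593)
422^2 = 178084 ≡ 184
422^4 ≡ 184^2 = 33856 ≡ 55
422^8 ≡ 55^2 = 3025 ≡ 60
422^16 ≡ 60^2 = 3600 ≡ 42
422^32 ≡ 42^2 = 1764 ≡ 578
47 = 32 + 8 + 4 + 2 + 1, so 422^47 ≡ 578·60·55·184·422 ≡ 347 (mod 593)
77·347 = 26719 ≡ 34 (mod 593)
576 ≠ 34, so verification fails.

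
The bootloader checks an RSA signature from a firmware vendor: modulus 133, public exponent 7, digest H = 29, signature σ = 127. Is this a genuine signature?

genuine

σ^2 ≡ 127^2 = 16129 ≡ 36
σ^4 ≡ 36^2 = 1296 ≡ 99
7 = 4 + 2 + 1, so σ^7 ≡ 99·36·127 ≡ 29 (mod 133)
Since 29 equals the digest 29, verification succeeds.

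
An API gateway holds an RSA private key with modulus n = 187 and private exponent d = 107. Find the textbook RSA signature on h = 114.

h^2 ≡ 114^2 = 12996 ≡ 93
h^4 ≡ 93^2 = 8649 ≡ 47
h^8 ≡ 47^2 = 2209 ≡ 152
h^16 ≡ 152^2 = 23104 ≡ 103
h^32 ≡ 103^2 = 10609 ≡ 137
h^64 ≡ 137^2 = 18769 ≡ 69
107 = 64 + 32 + 8 + 2 + 1, so h^107 ≡ 69·137·152·93·114 ≡ 159 (mod 187)

159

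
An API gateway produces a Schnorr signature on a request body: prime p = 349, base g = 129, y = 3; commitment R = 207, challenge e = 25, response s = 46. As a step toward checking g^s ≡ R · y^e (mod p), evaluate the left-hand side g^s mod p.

76

Squares mod 349: 129^1≡129, 129^2≡238, 129^4≡106, 129^8≡68, 129^16≡87, 129^32≡240
46 = 32 + 8 + 4 + 2, so 129^46 ≡ 240·68·106·238 ≡ 76 (mod 349)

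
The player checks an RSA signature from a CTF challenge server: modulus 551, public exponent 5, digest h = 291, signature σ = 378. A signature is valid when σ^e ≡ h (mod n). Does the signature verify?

σ^2 ≡ 378^2 = 142884 ≡ 175
σ^4 ≡ 175^2 = 30625 ≡ 320
5 = 4 + 1, so σ^5 ≡ 320·378 ≡ 291 (mod 551)
σ^5 mod 551 = 291 matches h.

verifies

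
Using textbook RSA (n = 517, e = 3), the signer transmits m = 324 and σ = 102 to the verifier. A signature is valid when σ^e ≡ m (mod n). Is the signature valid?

σ^2 ≡ 102^2 = 10404 ≡ 64
3 = 2 + 1, so σ^3 ≡ 64·102 ≡ 324 (mod 517)
Since 324 equals the digest 324, verification succeeds.

valid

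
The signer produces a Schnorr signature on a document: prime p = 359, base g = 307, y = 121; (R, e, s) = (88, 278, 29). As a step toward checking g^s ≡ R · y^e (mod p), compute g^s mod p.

188

307^2 = 94249 ≡ 191
307^4 ≡ 191^2 = 36481 ≡ 222
307^8 ≡ 222^2 = 49284 ≡ 101
307^16 ≡ 101^2 = 10201 ≡ 149
29 = 16 + 8 + 4 + 1, so 307^29 ≡ 149·101·222·307 ≡ 188 (mod 359)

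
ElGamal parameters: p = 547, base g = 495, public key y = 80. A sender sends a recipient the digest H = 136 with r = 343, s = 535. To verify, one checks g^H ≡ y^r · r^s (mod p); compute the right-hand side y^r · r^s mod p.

458

80^343 mod 547 = 107
343^535 mod 547 = 265
y^r · r^s ≡ 107·265 = 28355 ≡ 458 (mod 547)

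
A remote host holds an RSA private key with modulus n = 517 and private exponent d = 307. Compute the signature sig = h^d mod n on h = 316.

178

h^2 ≡ 316^2 = 99856 ≡ 75
h^4 ≡ 75^2 = 5625 ≡ 455
h^8 ≡ 455^2 = 207025 ≡ 225
h^16 ≡ 225^2 = 50625 ≡ 476
h^32 ≡ 476^2 = 226576 ≡ 130
h^64 ≡ 130^2 = 16900 ≡ 356
h^128 ≡ 356^2 = 126736 ≡ 71
h^256 ≡ 71^2 = 5041 ≡ 388
307 = 256 + 32 + 16 + 2 + 1, so h^307 ≡ 388·130·476·75·316 ≡ 178 (mod 517)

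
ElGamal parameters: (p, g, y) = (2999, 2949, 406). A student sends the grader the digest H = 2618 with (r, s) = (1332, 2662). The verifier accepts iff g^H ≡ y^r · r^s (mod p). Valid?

yes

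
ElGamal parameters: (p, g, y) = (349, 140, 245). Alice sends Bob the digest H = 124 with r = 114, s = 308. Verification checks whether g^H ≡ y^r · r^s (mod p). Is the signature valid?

invalid

Left side g^H mod p:
140^2 = 19600 ≡ 56
140^4 ≡ 56^2 = 3136 ≡ 344
140^8 ≡ 344^2 = 118336 ≡ 25
140^16 ≡ 25^2 = 625 ≡ 276
140^32 ≡ 276^2 = 76176 ≡ 94
140^64 ≡ 94^2 = 8836 ≡ 111
124 = 64 + 32 + 16 + 8 + 4, so 140^124 ≡ 111·94·276·25·344 ≡ 258 (mod 349)
Right side y^r · r^s mod p:
245^2 = 60025 ≡ 346
245^4 ≡ 346^2 = 119716 ≡ 9
245^8 ≡ 9^2 = 81
245^16 ≡ 81^2 = 6561 ≡ 279
245^32 ≡ 279^2 = 77841 ≡ 14
245^64 ≡ 14^2 = 196
114 = 64 + 32 + 16 + 2, so 245^114 ≡ 196·14·279·346 ≡ 41 (mod 349)
114^2 = 12996 ≡ 83
114^4 ≡ 83^2 = 6889 ≡ 258
114^8 ≡ 258^2 = 66564 ≡ 254
114^16 ≡ 254^2 = 64516 ≡ 300
114^32 ≡ 300^2 = 90000 ≡ 307
114^64 ≡ 307^2 = 94249 ≡ 19
114^128 ≡ 19^2 = 361 ≡ 12
114^256 ≡ 12^2 = 144
308 = 256 + 32 + 16 + 4, so 114^308 ≡ 144·307·300·258 ≡ 245 (mod 349)
41·245 = 10045 ≡ 273 (mod 349)
258 ≠ 273, so verification fails.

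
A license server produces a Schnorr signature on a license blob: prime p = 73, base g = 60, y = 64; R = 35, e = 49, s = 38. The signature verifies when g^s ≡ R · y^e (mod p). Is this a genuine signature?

genuine

g^s mod p:
60^2 = 3600 ≡ 23
60^4 ≡ 23^2 = 529 ≡ 18
60^8 ≡ 18^2 = 324 ≡ 32
60^16 ≡ 32^2 = 1024 ≡ 2
60^32 ≡ 2^2 = 4
38 = 32 + 4 + 2, so 60^38 ≡ 4·18·23 ≡ 50 (mod 73)
R · y^e mod p:
64^2 = 4096 ≡ 8
64^4 ≡ 8^2 = 64
64^8 ≡ 64^2 = 4096 ≡ 8
64^16 ≡ 8^2 = 64
64^32 ≡ 64^2 = 4096 ≡ 8
49 = 32 + 16 + 1, so 64^49 ≡ 8·64·64 ≡ 64 (mod 73)
35·64 = 2240 ≡ 50 (mod 73)
50 ≡ 50 (mod 73); signature holds.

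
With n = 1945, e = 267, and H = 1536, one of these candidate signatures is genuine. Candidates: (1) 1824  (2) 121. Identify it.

2

Candidate 1: Squares mod 1945: 1824^1≡1824, 1824^2≡1026, 1824^4≡431, 1824^8≡986, 1824^16≡1641, 1824^32≡1001, 1824^64≡326, 1824^128≡1246, 1824^256≡406; 267 = 256 + 8 + 2 + 1, so 1824^267 ≡ 406·986·1026·1824 ≡ 409 (mod 1945)
Candidate 2: Squares mod 1945: 121^1≡121, 121^2≡1026, 121^4≡431, 121^8≡986, 121^16≡1641, 121^32≡1001, 121^64≡326, 121^128≡1246, 121^256≡406; 267 = 256 + 8 + 2 + 1, so 121^267 ≡ 406·986·1026·121 ≡ 1536 (mod 1945)
  → matches H = 1536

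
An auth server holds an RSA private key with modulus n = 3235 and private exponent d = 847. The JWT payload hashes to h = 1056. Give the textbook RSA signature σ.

2346

h^2 ≡ 1056^2 = 1115136 ≡ 2296
h^4 ≡ 2296^2 = 5271616 ≡ 1801
h^8 ≡ 1801^2 = 3243601 ≡ 2131
h^16 ≡ 2131^2 = 4541161 ≡ 2456
h^32 ≡ 2456^2 = 6031936 ≡ 1896
h^64 ≡ 1896^2 = 3594816 ≡ 731
h^128 ≡ 731^2 = 534361 ≡ 586
h^256 ≡ 586^2 = 343396 ≡ 486
h^512 ≡ 486^2 = 236196 ≡ 41
847 = 512 + 256 + 64 + 8 + 4 + 2 + 1, so h^847 ≡ 41·486·731·2131·1801·2296·1056 ≡ 2346 (mod 3235)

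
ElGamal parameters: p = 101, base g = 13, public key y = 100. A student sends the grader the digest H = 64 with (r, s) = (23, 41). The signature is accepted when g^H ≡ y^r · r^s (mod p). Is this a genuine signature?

Left side g^H mod p:
13^64 mod 101 = 5
Right side y^r · r^s mod p:
100^23 mod 101 = 100
23^41 mod 101 = 20
100·20 = 2000 ≡ 81 (mod 101)
5 ≠ 81, so verification fails.

forged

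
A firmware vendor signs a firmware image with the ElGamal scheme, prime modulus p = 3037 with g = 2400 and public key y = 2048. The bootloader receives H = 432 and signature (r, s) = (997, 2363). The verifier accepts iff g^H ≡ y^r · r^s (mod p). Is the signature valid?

valid

Left side g^H mod p:
2400^432 mod 3037 = 2219
Right side y^r · r^s mod p:
2048^997 mod 3037 = 1505
997^2363 mod 3037 = 623
1505·623 = 937615 ≡ 2219 (mod 3037)
2219 ≡ 2219 (mod 3037), so the signature is genuine.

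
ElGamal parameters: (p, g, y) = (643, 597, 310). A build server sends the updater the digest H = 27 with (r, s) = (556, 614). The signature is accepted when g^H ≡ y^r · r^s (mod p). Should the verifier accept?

reject

Left side g^H mod p:
Squares mod 643: 597^1≡597, 597^2≡187, 597^4≡247, 597^8≡567, 597^16≡632
27 = 16 + 8 + 2 + 1, so 597^27 ≡ 632·567·187·597 ≡ 40 (mod 643)
Right side y^r · r^s mod p:
Squares mod 643: 310^1≡310, 310^2≡293, 310^4≡330, 310^8≡233, 310^16≡277, 310^32≡212, 310^64≡577, 310^128≡498, 310^256≡449, 310^512≡342
556 = 512 + 32 + 8 + 4, so 310^556 ≡ 342·212·233·330 ≡ 55 (mod 643)
Squares mod 643: 556^1≡556, 556^2≡496, 556^4≡390, 556^8≡352, 556^16≡448, 556^32≡88, 556^64≡28, 556^128≡141, 556^256≡591, 556^512≡132
614 = 512 + 64 + 32 + 4 + 2, so 556^614 ≡ 132·28·88·390·496 ≡ 399 (mod 643)
55·399 = 21945 ≡ 83 (mod 643)
40 ≠ 83, so verification fails.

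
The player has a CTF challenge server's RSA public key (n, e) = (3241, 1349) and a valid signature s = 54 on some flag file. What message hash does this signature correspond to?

s^2 ≡ 54^2 = 2916
s^4 ≡ 2916^2 = 8503056 ≡ 1913
s^8 ≡ 1913^2 = 3659569 ≡ 480
s^16 ≡ 480^2 = 230400 ≡ 289
s^32 ≡ 289^2 = 83521 ≡ 2496
s^64 ≡ 2496^2 = 6230016 ≡ 814
s^128 ≡ 814^2 = 662596 ≡ 1432
s^256 ≡ 1432^2 = 2050624 ≡ 2312
s^512 ≡ 2312^2 = 5345344 ≡ 935
s^1024 ≡ 935^2 = 874225 ≡ 2396
1349 = 1024 + 256 + 64 + 4 + 1, so s^1349 ≡ 2396·2312·814·1913·54 ≡ 1592 (mod 3241)

1592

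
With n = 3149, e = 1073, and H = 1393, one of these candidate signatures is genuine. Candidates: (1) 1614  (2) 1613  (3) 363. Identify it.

Candidate 1: Squares mod 3149: 1614^1≡1614, 1614^2≡773, 1614^4≡2368, 1614^8≡2204, 1614^16≡1858, 1614^32≡860, 1614^64≡2734, 1614^128≡2179, 1614^256≡2498, 1614^512≡1835, 1614^1024≡944; 1073 = 1024 + 32 + 16 + 1, so 1614^1073 ≡ 944·860·1858·1614 ≡ 2237 (mod 3149)
Candidate 2: Squares mod 3149: 1613^1≡1613, 1613^2≡695, 1613^4≡1228, 1613^8≡2762, 1613^16≡1766, 1613^32≡1246, 1613^64≡59, 1613^128≡332, 1613^256≡9, 1613^512≡81, 1613^1024≡263; 1073 = 1024 + 32 + 16 + 1, so 1613^1073 ≡ 263·1246·1766·1613 ≡ 1393 (mod 3149)
  → matches H = 1393
Candidate 3: Squares mod 3149: 363^1≡363, 363^2≡2660, 363^4≡2946, 363^8≡272, 363^16≡1557, 363^32≡2668, 363^64≡1484, 363^128≡1105, 363^256≡2362, 363^512≡2165, 363^1024≡1513; 1073 = 1024 + 32 + 16 + 1, so 363^1073 ≡ 1513·2668·1557·363 ≡ 2458 (mod 3149)

2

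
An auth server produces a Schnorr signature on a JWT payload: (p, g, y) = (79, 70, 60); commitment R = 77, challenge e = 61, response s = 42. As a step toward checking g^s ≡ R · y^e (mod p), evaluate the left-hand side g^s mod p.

18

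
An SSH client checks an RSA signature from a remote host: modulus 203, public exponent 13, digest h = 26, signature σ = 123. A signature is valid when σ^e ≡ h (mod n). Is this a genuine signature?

σ^2 ≡ 123^2 = 15129 ≡ 107
σ^4 ≡ 107^2 = 11449 ≡ 81
σ^8 ≡ 81^2 = 6561 ≡ 65
13 = 8 + 4 + 1, so σ^13 ≡ 65·81·123 ≡ 25 (mod 203)
The recovered value 25 does not match the digest 26.

forged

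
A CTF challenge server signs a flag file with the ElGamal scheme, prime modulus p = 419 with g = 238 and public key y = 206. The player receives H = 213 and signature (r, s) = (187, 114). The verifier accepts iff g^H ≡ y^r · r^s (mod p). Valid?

yes

Left side g^H mod p:
238^213 mod 419 = 375
Right side y^r · r^s mod p:
206^187 mod 419 = 208
187^114 mod 419 = 169
208·169 = 35152 ≡ 375 (mod 419)
375 ≡ 375 (mod 419), so the signature is genuine.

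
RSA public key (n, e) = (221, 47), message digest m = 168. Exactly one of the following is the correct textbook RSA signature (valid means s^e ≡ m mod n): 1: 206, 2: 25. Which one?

2

Candidate 1: 206^2 = 42436 ≡ 4; 206^4 ≡ 4^2 = 16; 206^8 ≡ 16^2 = 256 ≡ 35; 206^16 ≡ 35^2 = 1225 ≡ 120; 206^32 ≡ 120^2 = 14400 ≡ 35; 47 = 32 + 8 + 4 + 2 + 1, so 206^47 ≡ 35·35·16·4·206 ≡ 162 (mod 221)
Candidate 2: 25^2 = 625 ≡ 183; 25^4 ≡ 183^2 = 33489 ≡ 118; 25^8 ≡ 118^2 = 13924 ≡ 1; 25^16 ≡ 1^2 = 1; 25^32 ≡ 1^2 = 1; 47 = 32 + 8 + 4 + 2 + 1, so 25^47 ≡ 1·1·118·183·25 ≡ 168 (mod 221)
  → matches m = 168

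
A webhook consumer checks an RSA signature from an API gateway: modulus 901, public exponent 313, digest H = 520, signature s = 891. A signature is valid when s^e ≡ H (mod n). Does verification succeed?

passes

s^2 ≡ 891^2 = 793881 ≡ 100
s^4 ≡ 100^2 = 10000 ≡ 89
s^8 ≡ 89^2 = 7921 ≡ 713
s^16 ≡ 713^2 = 508369 ≡ 205
s^32 ≡ 205^2 = 42025 ≡ 579
s^64 ≡ 579^2 = 335241 ≡ 69
s^128 ≡ 69^2 = 4761 ≡ 256
s^256 ≡ 256^2 = 65536 ≡ 664
313 = 256 + 32 + 16 + 8 + 1, so s^313 ≡ 664·579·205·713·891 ≡ 520 (mod 901)
520 = H, so the signature checks out.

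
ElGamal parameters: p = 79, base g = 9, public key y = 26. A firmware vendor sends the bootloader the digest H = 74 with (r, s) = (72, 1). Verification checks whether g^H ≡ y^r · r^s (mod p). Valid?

no

Left side g^H mod p:
Squares mod 79: 9^1≡9, 9^2≡2, 9^4≡4, 9^8≡16, 9^16≡19, 9^32≡45, 9^64≡50
74 = 64 + 8 + 2, so 9^74 ≡ 50·16·2 ≡ 20 (mod 79)
Right side y^r · r^s mod p:
Squares mod 79: 26^1≡26, 26^2≡44, 26^4≡40, 26^8≡20, 26^16≡5, 26^32≡25, 26^64≡72
72 = 64 + 8, so 26^72 ≡ 72·20 ≡ 18 (mod 79)
72^1 mod 79 = 72
18·72 = 1296 ≡ 32 (mod 79)
20 ≠ 32, so verification fails.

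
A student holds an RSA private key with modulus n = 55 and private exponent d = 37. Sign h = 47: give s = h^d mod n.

h^2 ≡ 47^2 = 2209 ≡ 9
h^4 ≡ 9^2 = 81 ≡ 26
h^8 ≡ 26^2 = 676 ≡ 16
h^16 ≡ 16^2 = 256 ≡ 36
h^32 ≡ 36^2 = 1296 ≡ 31
37 = 32 + 4 + 1, so h^37 ≡ 31·26·47 ≡ 42 (mod 55)

42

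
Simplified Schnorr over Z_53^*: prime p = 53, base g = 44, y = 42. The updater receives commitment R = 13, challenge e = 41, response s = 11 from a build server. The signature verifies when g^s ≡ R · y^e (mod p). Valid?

yes

g^s mod p:
44^2 = 1936 ≡ 28
44^4 ≡ 28^2 = 784 ≡ 42
44^8 ≡ 42^2 = 1764 ≡ 15
11 = 8 + 2 + 1, so 44^11 ≡ 15·28·44 ≡ 36 (mod 53)
R · y^e mod p:
42^2 = 1764 ≡ 15
42^4 ≡ 15^2 = 225 ≡ 13
42^8 ≡ 13^2 = 169 ≡ 10
42^16 ≡ 10^2 = 100 ≡ 47
42^32 ≡ 47^2 = 2209 ≡ 36
41 = 32 + 8 + 1, so 42^41 ≡ 36·10·42 ≡ 15 (mod 53)
13·15 = 195 ≡ 36 (mod 53)
36 ≡ 36 (mod 53); signature holds.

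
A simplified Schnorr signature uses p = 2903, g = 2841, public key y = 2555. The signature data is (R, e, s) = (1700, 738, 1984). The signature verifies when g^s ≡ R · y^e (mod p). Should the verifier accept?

accept

g^s mod p:
2841^2 = 8071281 ≡ 941
2841^4 ≡ 941^2 = 885481 ≡ 66
2841^8 ≡ 66^2 = 4356 ≡ 1453
2841^16 ≡ 1453^2 = 2111209 ≡ 728
2841^32 ≡ 728^2 = 529984 ≡ 1638
2841^64 ≡ 1638^2 = 2683044 ≡ 672
2841^128 ≡ 672^2 = 451584 ≡ 1619
2841^256 ≡ 1619^2 = 2621161 ≡ 2655
2841^512 ≡ 2655^2 = 7049025 ≡ 541
2841^1024 ≡ 541^2 = 292681 ≡ 2381
1984 = 1024 + 512 + 256 + 128 + 64, so 2841^1984 ≡ 2381·541·2655·1619·672 ≡ 561 (mod 2903)
R · y^e mod p:
2555^2 = 6528025 ≡ 2081
2555^4 ≡ 2081^2 = 4330561 ≡ 2188
2555^8 ≡ 2188^2 = 4787344 ≡ 297
2555^16 ≡ 297^2 = 88209 ≡ 1119
2555^32 ≡ 1119^2 = 1252161 ≡ 968
2555^64 ≡ 968^2 = 937024 ≡ 2258
2555^128 ≡ 2258^2 = 5098564 ≡ 896
2555^256 ≡ 896^2 = 802816 ≡ 1588
2555^512 ≡ 1588^2 = 2521744 ≡ 1940
738 = 512 + 128 + 64 + 32 + 2, so 2555^738 ≡ 1940·896·2258·968·2081 ≡ 2584 (mod 2903)
1700·2584 = 4392800 ≡ 561 (mod 2903)
561 ≡ 561 (mod 2903); signature holds.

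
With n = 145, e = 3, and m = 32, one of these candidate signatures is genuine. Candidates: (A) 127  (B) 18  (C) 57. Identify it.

Candidate A: Squares mod 145: 127^1≡127, 127^2≡34; 3 = 2 + 1, so 127^3 ≡ 34·127 ≡ 113 (mod 145)
Candidate B: Squares mod 145: 18^1≡18, 18^2≡34; 3 = 2 + 1, so 18^3 ≡ 34·18 ≡ 32 (mod 145)
  → matches m = 32
Candidate C: Squares mod 145: 57^1≡57, 57^2≡59; 3 = 2 + 1, so 57^3 ≡ 59·57 ≡ 28 (mod 145)

B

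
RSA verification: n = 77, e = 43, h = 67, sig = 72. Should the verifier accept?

reject

sig^2 ≡ 72^2 = 5184 ≡ 25
sig^4 ≡ 25^2 = 625 ≡ 9
sig^8 ≡ 9^2 = 81 ≡ 4
sig^16 ≡ 4^2 = 16
sig^32 ≡ 16^2 = 256 ≡ 25
43 = 32 + 8 + 2 + 1, so sig^43 ≡ 25·4·25·72 ≡ 51 (mod 77)
51 ≠ 67, so verification fails.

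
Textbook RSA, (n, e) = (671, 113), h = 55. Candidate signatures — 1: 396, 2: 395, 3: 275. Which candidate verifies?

1

Candidate 1: Squares mod 671: 396^1≡396, 396^2≡473, 396^4≡286, 396^8≡605, 396^16≡330, 396^32≡198, 396^64≡286; 113 = 64 + 32 + 16 + 1, so 396^113 ≡ 286·198·330·396 ≡ 55 (mod 671)
  → matches h = 55
Candidate 2: Squares mod 671: 395^1≡395, 395^2≡353, 395^4≡474, 395^8≡562, 395^16≡474, 395^32≡562, 395^64≡474; 113 = 64 + 32 + 16 + 1, so 395^113 ≡ 474·562·474·395 ≡ 21 (mod 671)
Candidate 3: Squares mod 671: 275^1≡275, 275^2≡473, 275^4≡286, 275^8≡605, 275^16≡330, 275^32≡198, 275^64≡286; 113 = 64 + 32 + 16 + 1, so 275^113 ≡ 286·198·330·275 ≡ 616 (mod 671)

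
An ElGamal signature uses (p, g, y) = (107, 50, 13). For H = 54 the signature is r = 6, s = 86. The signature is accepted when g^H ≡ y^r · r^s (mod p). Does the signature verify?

Left side g^H mod p:
50^2 = 2500 ≡ 39
50^4 ≡ 39^2 = 1521 ≡ 23
50^8 ≡ 23^2 = 529 ≡ 101
50^16 ≡ 101^2 = 10201 ≡ 36
50^32 ≡ 36^2 = 1296 ≡ 12
54 = 32 + 16 + 4 + 2, so 50^54 ≡ 12·36·23·39 ≡ 57 (mod 107)
Right side y^r · r^s mod p:
13^2 = 169 ≡ 62
13^4 ≡ 62^2 = 3844 ≡ 99
6 = 4 + 2, so 13^6 ≡ 99·62 ≡ 39 (mod 107)
6^2 = 36
6^4 ≡ 36^2 = 1296 ≡ 12
6^8 ≡ 12^2 = 144 ≡ 37
6^16 ≡ 37^2 = 1369 ≡ 85
6^32 ≡ 85^2 = 7225 ≡ 56
6^64 ≡ 56^2 = 3136 ≡ 33
86 = 64 + 16 + 4 + 2, so 6^86 ≡ 33·85·12·36 ≡ 92 (mod 107)
39·92 = 3588 ≡ 57 (mod 107)
57 ≡ 57 (mod 107), so the signature is genuine.

verifies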